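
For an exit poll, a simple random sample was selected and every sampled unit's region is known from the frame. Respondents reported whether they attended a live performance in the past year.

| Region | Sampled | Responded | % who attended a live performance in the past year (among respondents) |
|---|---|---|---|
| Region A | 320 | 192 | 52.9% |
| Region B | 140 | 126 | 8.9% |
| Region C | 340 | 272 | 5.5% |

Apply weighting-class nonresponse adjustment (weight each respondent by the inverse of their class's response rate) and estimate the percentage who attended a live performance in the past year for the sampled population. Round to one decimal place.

25.1%

Class response rates: Region A 192/320 = 60%, Region B 126/140 = 90%, Region C 272/340 = 80%.
With weight = n_sampled/n_responded per class, the weighted class total is n_sampled:
  Region A: 320 × 52.9 = 16,928
  Region B: 140 × 8.9 = 1246
  Region C: 340 × 5.5 = 1870
Adjusted estimate = 20,044 / 800 = 25.055 → 25.1%.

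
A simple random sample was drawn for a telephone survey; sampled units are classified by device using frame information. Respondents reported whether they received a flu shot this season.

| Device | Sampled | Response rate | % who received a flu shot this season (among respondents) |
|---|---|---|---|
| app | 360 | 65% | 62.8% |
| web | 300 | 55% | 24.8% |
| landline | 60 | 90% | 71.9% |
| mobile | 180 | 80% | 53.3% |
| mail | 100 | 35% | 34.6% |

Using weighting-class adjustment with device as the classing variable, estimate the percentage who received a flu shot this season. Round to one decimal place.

With weight = n_sampled/n_responded per class, the weighted class total is n_sampled:
  app: 360 × 62.8 = 22,608
  web: 300 × 24.8 = 7440
  landline: 60 × 71.9 = 4314
  mobile: 180 × 53.3 = 9594
  mail: 100 × 34.6 = 3460
Adjusted estimate = 47,416 / 1,000 = 47.416 → 47.4%.

47.4%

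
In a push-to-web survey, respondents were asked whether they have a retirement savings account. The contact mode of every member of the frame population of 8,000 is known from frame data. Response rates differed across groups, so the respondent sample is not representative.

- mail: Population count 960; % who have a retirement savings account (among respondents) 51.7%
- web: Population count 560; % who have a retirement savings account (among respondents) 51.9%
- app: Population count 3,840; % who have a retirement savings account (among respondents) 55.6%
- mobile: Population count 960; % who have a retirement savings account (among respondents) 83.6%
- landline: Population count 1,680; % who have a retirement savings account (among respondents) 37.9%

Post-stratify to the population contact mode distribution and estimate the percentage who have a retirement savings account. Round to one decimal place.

Post-stratification weights by population share, not respondent share:
  mail: (960/8,000) × 51.7 = 6.204
  web: (560/8,000) × 51.9 = 3.633
  app: (3,840/8,000) × 55.6 = 26.688
  mobile: (960/8,000) × 83.6 = 10.032
  landline: (1,680/8,000) × 37.9 = 7.959
Post-stratified estimate = 54.516 → 54.5%.

54.5%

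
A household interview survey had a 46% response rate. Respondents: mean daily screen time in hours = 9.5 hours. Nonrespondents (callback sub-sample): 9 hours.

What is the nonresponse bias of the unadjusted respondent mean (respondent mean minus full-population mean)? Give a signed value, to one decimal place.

+0.3

Nonresponse fraction = 1 − 0.46 = 0.54.
Bias = (nonresponse fraction) × (respondent mean − nonrespondent mean)
     = 0.54 × (9.5 − 9) = 0.54 × 0.5 = 0.27.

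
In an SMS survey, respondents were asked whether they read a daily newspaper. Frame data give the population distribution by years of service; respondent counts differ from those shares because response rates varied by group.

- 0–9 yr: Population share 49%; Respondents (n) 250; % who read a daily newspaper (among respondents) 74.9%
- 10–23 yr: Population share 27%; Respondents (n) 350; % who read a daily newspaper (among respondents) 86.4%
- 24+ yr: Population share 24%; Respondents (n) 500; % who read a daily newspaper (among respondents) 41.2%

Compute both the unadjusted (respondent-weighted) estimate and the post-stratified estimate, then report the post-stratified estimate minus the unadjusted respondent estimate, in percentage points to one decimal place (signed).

+6.7 percentage points

Without adjustment, the pooled respondent share is:
  (250/1100)×74.9 + (350/1100)×86.4 + (500/1100)×41.2 = 63.2409%
Post-stratifying to population shares instead:
  0.49×74.9 + 0.27×86.4 + 0.24×41.2 = 69.917%
Difference = 69.917 − 63.2409 = 6.6761 pp.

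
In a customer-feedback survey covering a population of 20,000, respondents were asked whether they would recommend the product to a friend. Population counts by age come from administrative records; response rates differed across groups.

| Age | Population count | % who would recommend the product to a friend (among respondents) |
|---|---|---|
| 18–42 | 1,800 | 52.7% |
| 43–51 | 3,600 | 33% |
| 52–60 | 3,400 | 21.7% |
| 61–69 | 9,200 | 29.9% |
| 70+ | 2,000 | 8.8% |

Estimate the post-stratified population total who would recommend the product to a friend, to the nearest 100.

Estimated count per cell = population count × respondent percentage:
  18–42: 1,800 × 52.7% = 948.6
  43–51: 3,600 × 33% = 1188
  52–60: 3,400 × 21.7% = 737.8
  61–69: 9,200 × 29.9% = 2750.8
  70+: 2,000 × 8.8% = 176
Estimated total = 5801.2 → 5,800.

5,800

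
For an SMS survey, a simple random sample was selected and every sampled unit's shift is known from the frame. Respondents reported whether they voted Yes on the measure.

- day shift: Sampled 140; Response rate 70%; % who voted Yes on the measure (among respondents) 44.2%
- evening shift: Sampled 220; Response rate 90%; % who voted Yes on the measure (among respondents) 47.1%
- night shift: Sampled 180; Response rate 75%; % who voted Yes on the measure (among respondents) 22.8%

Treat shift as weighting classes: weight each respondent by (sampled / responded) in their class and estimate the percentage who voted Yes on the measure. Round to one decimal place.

38.2%

With weight = n_sampled/n_responded per class, the weighted class total is n_sampled:
  day shift: 140 × 44.2 = 6188
  evening shift: 220 × 47.1 = 10,362
  night shift: 180 × 22.8 = 4104
Adjusted estimate = 20,654 / 540 = 38.2481 → 38.2%.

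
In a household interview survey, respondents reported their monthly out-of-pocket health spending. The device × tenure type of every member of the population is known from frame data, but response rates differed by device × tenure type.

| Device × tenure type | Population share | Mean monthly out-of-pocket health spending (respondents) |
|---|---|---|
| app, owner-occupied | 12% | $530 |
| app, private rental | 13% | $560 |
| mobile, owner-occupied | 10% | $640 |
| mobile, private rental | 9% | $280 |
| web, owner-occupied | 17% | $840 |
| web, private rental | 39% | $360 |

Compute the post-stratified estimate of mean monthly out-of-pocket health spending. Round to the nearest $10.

Reweight to the known device × tenure type distribution:
  app, owner-occupied: 0.12 × 530 = 63.6
  app, private rental: 0.13 × 560 = 72.8
  mobile, owner-occupied: 0.1 × 640 = 64
  mobile, private rental: 0.09 × 280 = 25.2
  web, owner-occupied: 0.17 × 840 = 142.8
  web, private rental: 0.39 × 360 = 140.4
Post-stratified estimate = 508.8 → $510.

$510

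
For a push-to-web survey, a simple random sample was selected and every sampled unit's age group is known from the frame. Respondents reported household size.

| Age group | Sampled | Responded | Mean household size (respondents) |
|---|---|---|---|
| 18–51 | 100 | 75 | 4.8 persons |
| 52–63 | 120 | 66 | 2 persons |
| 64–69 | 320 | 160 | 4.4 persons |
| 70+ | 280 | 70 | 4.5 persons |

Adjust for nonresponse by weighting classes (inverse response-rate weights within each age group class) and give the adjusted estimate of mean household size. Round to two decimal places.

4.13

Response rates by class: 18–51 75/100 = 75%, 52–63 66/120 = 55%, 64–69 160/320 = 50%, 70+ 70/280 = 25%.
Inverse-response-rate weighting restores each class to its sampled count, so class totals weight by n_sampled:
  18–51: 100 × 4.8 = 480
  52–63: 120 × 2 = 240
  64–69: 320 × 4.4 = 1408
  70+: 280 × 4.5 = 1260
Adjusted estimate = 3388 / 820 = 4.13171 → 4.13.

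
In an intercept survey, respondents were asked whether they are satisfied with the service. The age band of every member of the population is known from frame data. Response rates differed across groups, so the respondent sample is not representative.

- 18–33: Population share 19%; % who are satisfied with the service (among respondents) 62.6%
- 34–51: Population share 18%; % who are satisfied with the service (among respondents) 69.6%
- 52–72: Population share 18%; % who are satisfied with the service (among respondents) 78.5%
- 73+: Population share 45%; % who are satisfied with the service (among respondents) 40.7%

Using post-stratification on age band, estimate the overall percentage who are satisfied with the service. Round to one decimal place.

Each cell contributes population-share × respondent value:
  18–33: 0.19 × 62.6 = 11.894
  34–51: 0.18 × 69.6 = 12.528
  52–72: 0.18 × 78.5 = 14.13
  73+: 0.45 × 40.7 = 18.315
Post-stratified estimate = 56.867 → 56.9%.

56.9%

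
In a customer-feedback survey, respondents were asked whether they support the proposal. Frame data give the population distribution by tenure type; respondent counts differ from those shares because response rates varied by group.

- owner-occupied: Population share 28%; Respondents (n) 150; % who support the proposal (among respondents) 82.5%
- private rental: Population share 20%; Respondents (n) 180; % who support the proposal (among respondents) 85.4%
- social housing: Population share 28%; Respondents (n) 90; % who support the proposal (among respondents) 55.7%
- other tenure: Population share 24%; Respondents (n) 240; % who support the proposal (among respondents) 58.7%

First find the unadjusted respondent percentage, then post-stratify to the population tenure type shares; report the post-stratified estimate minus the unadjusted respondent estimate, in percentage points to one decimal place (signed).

-1.1 percentage points

Without adjustment, the pooled respondent share is:
  (150/660)×82.5 + (180/660)×85.4 + (90/660)×55.7 + (240/660)×58.7 = 70.9818%
Reweighting by population tenure type shares:
  0.28×82.5 + 0.2×85.4 + 0.28×55.7 + 0.24×58.7 = 69.864%
Difference = 69.864 − 70.9818 = -1.1178 pp.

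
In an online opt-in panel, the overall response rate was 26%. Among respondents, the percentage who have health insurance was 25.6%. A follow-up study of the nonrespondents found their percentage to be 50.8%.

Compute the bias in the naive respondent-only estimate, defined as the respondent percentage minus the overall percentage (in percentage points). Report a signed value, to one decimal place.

Nonresponse fraction = 1 − 0.26 = 0.74.
Bias = (nonresponse fraction) × (respondent percentage − nonrespondent percentage)
     = 0.74 × (25.6 − 50.8) = 0.74 × -25.2 = -18.648.

-18.6 percentage points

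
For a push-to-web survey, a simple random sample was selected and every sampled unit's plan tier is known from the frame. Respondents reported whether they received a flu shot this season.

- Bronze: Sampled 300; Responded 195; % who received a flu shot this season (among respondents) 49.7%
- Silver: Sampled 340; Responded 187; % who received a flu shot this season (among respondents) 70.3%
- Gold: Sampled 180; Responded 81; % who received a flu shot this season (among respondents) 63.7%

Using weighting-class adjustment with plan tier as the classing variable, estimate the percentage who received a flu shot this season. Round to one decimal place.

61.3%

Response rates by class: Bronze 195/300 = 65%, Silver 187/340 = 55%, Gold 81/180 = 45%.
Inverse-response-rate weighting restores each class to its sampled count, so class totals weight by n_sampled:
  Bronze: 300 × 49.7 = 14,910
  Silver: 340 × 70.3 = 23,902
  Gold: 180 × 63.7 = 11,466
Adjusted estimate = 50,278 / 820 = 61.3146 → 61.3%.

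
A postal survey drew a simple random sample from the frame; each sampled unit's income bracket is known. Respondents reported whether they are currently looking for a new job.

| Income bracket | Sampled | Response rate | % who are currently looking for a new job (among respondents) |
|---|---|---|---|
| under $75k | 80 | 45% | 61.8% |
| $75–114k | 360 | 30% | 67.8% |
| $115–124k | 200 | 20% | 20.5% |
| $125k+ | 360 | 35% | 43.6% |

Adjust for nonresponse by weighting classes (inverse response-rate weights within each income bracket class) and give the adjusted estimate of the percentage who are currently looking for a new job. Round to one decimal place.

Inverse-response-rate weighting restores each class to its sampled count, so class totals weight by n_sampled:
  under $75k: 80 × 61.8 = 4944
  $75–114k: 360 × 67.8 = 24,408
  $115–124k: 200 × 20.5 = 4100
  $125k+: 360 × 43.6 = 15,696
Adjusted estimate = 49,148 / 1,000 = 49.148 → 49.1%.

49.1%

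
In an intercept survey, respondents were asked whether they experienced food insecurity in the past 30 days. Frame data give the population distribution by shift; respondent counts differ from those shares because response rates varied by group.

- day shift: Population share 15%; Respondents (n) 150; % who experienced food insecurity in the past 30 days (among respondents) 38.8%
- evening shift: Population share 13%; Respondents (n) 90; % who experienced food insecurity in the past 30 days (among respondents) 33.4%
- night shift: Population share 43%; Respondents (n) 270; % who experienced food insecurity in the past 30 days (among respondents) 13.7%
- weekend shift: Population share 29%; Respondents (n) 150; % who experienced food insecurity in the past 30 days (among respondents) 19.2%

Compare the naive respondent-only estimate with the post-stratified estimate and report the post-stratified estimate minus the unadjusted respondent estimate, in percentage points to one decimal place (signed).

-1.7 percentage points

Unadjusted (pooled respondent) estimate weights by respondent counts:
  (150/660)×38.8 + (90/660)×33.4 + (270/660)×13.7 + (150/660)×19.2 = 23.3409%
Post-stratifying to population shares instead:
  0.15×38.8 + 0.13×33.4 + 0.43×13.7 + 0.29×19.2 = 21.621%
Difference = 21.621 − 23.3409 = -1.7199 pp.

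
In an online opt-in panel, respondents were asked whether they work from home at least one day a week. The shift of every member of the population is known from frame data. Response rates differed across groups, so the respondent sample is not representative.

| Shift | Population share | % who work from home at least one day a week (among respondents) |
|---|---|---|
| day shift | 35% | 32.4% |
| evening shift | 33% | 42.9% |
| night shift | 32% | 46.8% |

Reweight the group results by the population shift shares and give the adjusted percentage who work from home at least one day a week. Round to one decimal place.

Reweight to the known shift distribution:
  day shift: 0.35 × 32.4 = 11.34
  evening shift: 0.33 × 42.9 = 14.157
  night shift: 0.32 × 46.8 = 14.976
Post-stratified estimate = 40.473 → 40.5%.

40.5%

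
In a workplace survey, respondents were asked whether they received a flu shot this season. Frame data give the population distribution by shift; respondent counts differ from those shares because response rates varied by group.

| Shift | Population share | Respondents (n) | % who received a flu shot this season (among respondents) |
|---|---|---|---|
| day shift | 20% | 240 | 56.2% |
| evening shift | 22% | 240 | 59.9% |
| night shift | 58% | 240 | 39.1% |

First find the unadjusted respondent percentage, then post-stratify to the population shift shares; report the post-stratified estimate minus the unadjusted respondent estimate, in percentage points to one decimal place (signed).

-4.6 percentage points

Naive respondent-only estimate (weights = respondent counts):
  (240/720)×56.2 + (240/720)×59.9 + (240/720)×39.1 = 51.7333%
Reweighting by population shift shares:
  0.2×56.2 + 0.22×59.9 + 0.58×39.1 = 47.096%
Difference = 47.096 − 51.7333 = -4.6373 pp.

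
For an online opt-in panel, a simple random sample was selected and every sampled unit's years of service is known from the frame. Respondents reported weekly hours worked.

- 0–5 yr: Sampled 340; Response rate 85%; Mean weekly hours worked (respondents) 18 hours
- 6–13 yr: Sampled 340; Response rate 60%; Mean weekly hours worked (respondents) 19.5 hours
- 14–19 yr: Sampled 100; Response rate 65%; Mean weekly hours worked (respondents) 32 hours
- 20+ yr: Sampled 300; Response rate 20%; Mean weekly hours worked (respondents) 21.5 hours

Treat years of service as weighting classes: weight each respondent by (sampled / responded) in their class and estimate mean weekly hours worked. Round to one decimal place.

20.7

Inverse-response-rate weighting restores each class to its sampled count, so class totals weight by n_sampled:
  0–5 yr: 340 × 18 = 6120
  6–13 yr: 340 × 19.5 = 6630
  14–19 yr: 100 × 32 = 3200
  20+ yr: 300 × 21.5 = 6450
Adjusted estimate = 22,400 / 1,080 = 20.7407 → 20.7.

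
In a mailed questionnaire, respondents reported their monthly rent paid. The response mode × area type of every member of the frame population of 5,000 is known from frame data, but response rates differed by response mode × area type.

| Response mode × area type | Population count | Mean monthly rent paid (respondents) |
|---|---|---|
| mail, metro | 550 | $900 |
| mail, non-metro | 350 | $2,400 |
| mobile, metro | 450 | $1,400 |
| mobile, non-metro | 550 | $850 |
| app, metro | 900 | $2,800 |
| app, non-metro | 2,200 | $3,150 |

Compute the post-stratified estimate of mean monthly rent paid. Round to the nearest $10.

Weight each group's respondent value by its population share:
  mail, metro: (550/5,000) × 900 = 99
  mail, non-metro: (350/5,000) × 2400 = 168
  mobile, metro: (450/5,000) × 1400 = 126
  mobile, non-metro: (550/5,000) × 850 = 93.5
  app, metro: (900/5,000) × 2800 = 504
  app, non-metro: (2,200/5,000) × 3150 = 1386
Post-stratified estimate = 2376.5 → $2,380.

$2,380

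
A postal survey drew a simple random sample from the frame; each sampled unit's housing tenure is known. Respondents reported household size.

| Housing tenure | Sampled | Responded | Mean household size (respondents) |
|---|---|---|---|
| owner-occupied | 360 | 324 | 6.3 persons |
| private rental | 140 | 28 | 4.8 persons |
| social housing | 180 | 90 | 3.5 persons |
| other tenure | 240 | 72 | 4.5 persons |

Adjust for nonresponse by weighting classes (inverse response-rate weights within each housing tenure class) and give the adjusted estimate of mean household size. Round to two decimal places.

5.05

Response rates by class: owner-occupied 324/360 = 90%, private rental 28/140 = 20%, social housing 90/180 = 50%, other tenure 72/240 = 30%.
Weighting each respondent by the inverse class response rate inflates each class back to its sampled size, so the class weight is n_sampled:
  owner-occupied: 360 × 6.3 = 2268
  private rental: 140 × 4.8 = 672
  social housing: 180 × 3.5 = 630
  other tenure: 240 × 4.5 = 1080
Adjusted estimate = 4650 / 920 = 5.05435 → 5.05.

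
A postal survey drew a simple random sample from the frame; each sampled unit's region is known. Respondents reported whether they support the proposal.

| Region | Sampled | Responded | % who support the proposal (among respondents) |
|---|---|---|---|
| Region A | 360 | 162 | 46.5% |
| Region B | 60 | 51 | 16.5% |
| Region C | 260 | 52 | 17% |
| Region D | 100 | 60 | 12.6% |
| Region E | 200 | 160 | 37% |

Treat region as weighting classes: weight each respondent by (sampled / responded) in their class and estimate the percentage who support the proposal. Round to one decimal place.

31.4%

Response rates by class: Region A 162/360 = 45%, Region B 51/60 = 85%, Region C 52/260 = 20%, Region D 60/100 = 60%, Region E 160/200 = 80%.
Each respondent's weight = sampled/responded in their class; summing within a class gives n_sampled, so:
  Region A: 360 × 46.5 = 16,740
  Region B: 60 × 16.5 = 990
  Region C: 260 × 17 = 4420
  Region D: 100 × 12.6 = 1260
  Region E: 200 × 37 = 7400
Adjusted estimate = 30,810 / 980 = 31.4388 → 31.4%.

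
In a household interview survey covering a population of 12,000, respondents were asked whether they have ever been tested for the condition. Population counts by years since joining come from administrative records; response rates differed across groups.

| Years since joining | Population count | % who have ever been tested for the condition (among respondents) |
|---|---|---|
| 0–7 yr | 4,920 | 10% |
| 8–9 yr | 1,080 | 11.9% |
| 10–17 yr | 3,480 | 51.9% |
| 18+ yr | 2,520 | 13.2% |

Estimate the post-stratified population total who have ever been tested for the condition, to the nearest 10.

Estimated count per cell = population count × respondent percentage:
  0–7 yr: 4,920 × 10% = 492
  8–9 yr: 1,080 × 11.9% = 128.52
  10–17 yr: 3,480 × 51.9% = 1806.12
  18+ yr: 2,520 × 13.2% = 332.64
Estimated total = 2759.28 → 2,760.

2,760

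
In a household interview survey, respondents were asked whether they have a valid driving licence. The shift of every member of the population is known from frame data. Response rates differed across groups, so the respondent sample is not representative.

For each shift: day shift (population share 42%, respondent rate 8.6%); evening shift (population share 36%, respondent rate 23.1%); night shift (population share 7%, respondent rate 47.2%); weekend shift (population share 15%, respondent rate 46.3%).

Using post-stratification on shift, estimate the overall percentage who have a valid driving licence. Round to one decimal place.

22.2%

Weight each group's respondent value by its population share:
  day shift: 0.42 × 8.6 = 3.612
  evening shift: 0.36 × 23.1 = 8.316
  night shift: 0.07 × 47.2 = 3.304
  weekend shift: 0.15 × 46.3 = 6.945
Post-stratified estimate = 22.177 → 22.2%.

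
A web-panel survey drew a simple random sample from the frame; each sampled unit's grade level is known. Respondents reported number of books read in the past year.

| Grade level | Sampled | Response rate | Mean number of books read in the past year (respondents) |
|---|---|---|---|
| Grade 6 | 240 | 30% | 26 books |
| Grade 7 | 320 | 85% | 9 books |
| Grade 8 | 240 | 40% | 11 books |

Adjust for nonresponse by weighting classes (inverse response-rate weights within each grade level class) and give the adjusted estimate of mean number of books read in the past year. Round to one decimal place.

14.7

Each respondent's weight = sampled/responded in their class; summing within a class gives n_sampled, so:
  Grade 6: 240 × 26 = 6240
  Grade 7: 320 × 9 = 2880
  Grade 8: 240 × 11 = 2640
Adjusted estimate = 11,760 / 800 = 14.7 → 14.7.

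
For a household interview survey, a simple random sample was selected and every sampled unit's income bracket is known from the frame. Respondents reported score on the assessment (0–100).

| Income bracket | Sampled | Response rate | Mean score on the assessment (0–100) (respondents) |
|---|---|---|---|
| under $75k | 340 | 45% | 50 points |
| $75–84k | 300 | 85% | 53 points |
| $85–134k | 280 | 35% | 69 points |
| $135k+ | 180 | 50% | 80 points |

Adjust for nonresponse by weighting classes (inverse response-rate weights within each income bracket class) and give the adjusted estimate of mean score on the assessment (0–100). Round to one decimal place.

Inverse-response-rate weighting restores each class to its sampled count, so class totals weight by n_sampled:
  under $75k: 340 × 50 = 17,000
  $75–84k: 300 × 53 = 15,900
  $85–134k: 280 × 69 = 19,320
  $135k+: 180 × 80 = 14,400
Adjusted estimate = 66,620 / 1,100 = 60.5636 → 60.6.

60.6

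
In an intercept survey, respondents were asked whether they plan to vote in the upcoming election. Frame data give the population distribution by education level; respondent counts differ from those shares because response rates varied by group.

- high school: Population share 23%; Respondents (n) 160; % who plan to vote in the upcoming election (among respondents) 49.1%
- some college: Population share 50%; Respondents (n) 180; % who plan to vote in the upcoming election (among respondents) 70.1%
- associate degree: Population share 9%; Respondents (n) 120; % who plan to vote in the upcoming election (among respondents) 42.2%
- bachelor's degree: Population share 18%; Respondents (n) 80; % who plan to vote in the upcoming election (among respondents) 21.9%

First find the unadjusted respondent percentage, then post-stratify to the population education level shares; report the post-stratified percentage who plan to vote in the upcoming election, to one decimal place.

54.1%

Without adjustment, the pooled respondent share is:
  (160/540)×49.1 + (180/540)×70.1 + (120/540)×42.2 + (80/540)×21.9 = 50.537%
Post-stratified estimate weights by population shares:
  0.23×49.1 + 0.5×70.1 + 0.09×42.2 + 0.18×21.9 = 54.083%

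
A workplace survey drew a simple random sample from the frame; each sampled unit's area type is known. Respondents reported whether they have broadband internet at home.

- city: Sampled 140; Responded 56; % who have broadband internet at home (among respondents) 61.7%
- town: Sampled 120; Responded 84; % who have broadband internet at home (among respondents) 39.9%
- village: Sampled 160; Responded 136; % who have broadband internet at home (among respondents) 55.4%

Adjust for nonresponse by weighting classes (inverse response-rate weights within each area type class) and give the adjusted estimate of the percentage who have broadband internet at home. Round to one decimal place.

53.1%

Class response rates: city 56/140 = 40%, town 84/120 = 70%, village 136/160 = 85%.
Inverse-response-rate weighting restores each class to its sampled count, so class totals weight by n_sampled:
  city: 140 × 61.7 = 8638
  town: 120 × 39.9 = 4788
  village: 160 × 55.4 = 8864
Adjusted estimate = 22,290 / 420 = 53.0714 → 53.1%.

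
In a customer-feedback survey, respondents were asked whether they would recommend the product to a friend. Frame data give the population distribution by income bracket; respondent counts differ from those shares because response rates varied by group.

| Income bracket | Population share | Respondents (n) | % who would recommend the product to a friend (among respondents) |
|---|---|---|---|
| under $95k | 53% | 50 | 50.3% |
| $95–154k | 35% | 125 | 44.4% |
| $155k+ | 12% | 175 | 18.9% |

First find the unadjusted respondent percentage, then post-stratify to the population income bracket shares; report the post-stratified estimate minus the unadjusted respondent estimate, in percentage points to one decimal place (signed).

+12.0 percentage points

Unadjusted (pooled respondent) estimate weights by respondent counts:
  (50/350)×50.3 + (125/350)×44.4 + (175/350)×18.9 = 32.4929%
Post-stratifying to population shares instead:
  0.53×50.3 + 0.35×44.4 + 0.12×18.9 = 44.467%
Difference = 44.467 − 32.4929 = 11.9741 pp.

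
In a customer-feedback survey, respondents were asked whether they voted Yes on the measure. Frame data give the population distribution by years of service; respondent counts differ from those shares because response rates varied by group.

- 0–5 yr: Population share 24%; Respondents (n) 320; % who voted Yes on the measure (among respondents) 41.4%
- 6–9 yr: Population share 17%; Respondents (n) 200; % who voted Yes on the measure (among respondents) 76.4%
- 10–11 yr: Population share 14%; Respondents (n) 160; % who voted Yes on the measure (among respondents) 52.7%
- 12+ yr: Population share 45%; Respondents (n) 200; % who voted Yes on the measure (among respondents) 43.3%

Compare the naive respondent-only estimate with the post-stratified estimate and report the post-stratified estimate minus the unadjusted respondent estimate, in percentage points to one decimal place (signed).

-2.1 percentage points

Without adjustment, the pooled respondent share is:
  (320/880)×41.4 + (200/880)×76.4 + (160/880)×52.7 + (200/880)×43.3 = 51.8409%
Reweighting by population years of service shares:
  0.24×41.4 + 0.17×76.4 + 0.14×52.7 + 0.45×43.3 = 49.787%
Difference = 49.787 − 51.8409 = -2.0539 pp.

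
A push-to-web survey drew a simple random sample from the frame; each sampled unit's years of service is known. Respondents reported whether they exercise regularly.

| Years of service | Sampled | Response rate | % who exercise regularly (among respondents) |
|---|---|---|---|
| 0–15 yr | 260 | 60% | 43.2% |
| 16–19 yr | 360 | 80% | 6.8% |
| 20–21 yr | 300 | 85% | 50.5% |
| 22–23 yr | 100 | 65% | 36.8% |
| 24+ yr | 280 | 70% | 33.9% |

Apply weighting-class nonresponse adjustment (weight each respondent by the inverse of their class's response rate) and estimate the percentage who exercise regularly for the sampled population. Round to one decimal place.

Weighting each respondent by the inverse class response rate inflates each class back to its sampled size, so the class weight is n_sampled:
  0–15 yr: 260 × 43.2 = 11,232
  16–19 yr: 360 × 6.8 = 2448
  20–21 yr: 300 × 50.5 = 15,150
  22–23 yr: 100 × 36.8 = 3680
  24+ yr: 280 × 33.9 = 9492
Adjusted estimate = 42,002 / 1,300 = 32.3092 → 32.3%.

32.3%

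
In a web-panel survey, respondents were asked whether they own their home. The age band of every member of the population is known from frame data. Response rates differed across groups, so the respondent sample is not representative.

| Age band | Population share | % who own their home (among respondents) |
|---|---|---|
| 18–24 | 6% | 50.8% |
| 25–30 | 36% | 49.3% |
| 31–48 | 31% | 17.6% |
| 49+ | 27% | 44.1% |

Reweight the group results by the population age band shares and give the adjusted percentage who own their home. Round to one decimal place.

Weight each group's respondent value by its population share:
  18–24: 0.06 × 50.8 = 3.048
  25–30: 0.36 × 49.3 = 17.748
  31–48: 0.31 × 17.6 = 5.456
  49+: 0.27 × 44.1 = 11.907
Post-stratified estimate = 38.159 → 38.2%.

38.2%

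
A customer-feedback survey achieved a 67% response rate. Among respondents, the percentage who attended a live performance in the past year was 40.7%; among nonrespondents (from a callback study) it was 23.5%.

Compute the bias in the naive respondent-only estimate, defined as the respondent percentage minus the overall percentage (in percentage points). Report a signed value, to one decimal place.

+5.7 percentage points

Nonresponse fraction = 1 − 0.67 = 0.33.
Bias = (nonresponse fraction) × (respondent percentage − nonrespondent percentage)
     = 0.33 × (40.7 − 23.5) = 0.33 × 17.2 = 5.676.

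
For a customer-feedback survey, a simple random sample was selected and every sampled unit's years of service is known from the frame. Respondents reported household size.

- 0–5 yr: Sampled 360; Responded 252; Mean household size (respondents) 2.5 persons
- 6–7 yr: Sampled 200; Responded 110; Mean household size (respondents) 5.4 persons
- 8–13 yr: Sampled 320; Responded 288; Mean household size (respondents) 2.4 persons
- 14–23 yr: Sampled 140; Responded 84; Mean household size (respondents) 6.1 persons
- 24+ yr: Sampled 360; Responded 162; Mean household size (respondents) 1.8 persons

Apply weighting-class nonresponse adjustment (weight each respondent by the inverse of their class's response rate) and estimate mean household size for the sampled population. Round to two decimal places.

3.08

Response rates by class: 0–5 yr 252/360 = 70%, 6–7 yr 110/200 = 55%, 8–13 yr 288/320 = 90%, 14–23 yr 84/140 = 60%, 24+ yr 162/360 = 45%.
Weighting each respondent by the inverse class response rate inflates each class back to its sampled size, so the class weight is n_sampled:
  0–5 yr: 360 × 2.5 = 900
  6–7 yr: 200 × 5.4 = 1080
  8–13 yr: 320 × 2.4 = 768
  14–23 yr: 140 × 6.1 = 854
  24+ yr: 360 × 1.8 = 648
Adjusted estimate = 4250 / 1,380 = 3.07971 → 3.08.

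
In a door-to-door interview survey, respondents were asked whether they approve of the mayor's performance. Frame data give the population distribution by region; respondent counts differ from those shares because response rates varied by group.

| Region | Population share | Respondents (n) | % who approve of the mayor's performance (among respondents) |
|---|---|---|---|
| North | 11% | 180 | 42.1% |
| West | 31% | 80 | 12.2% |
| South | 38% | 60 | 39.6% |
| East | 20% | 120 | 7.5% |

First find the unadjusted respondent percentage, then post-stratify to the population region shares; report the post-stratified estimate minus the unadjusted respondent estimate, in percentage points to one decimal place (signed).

-1.9 percentage points

Naive respondent-only estimate (weights = respondent counts):
  (180/440)×42.1 + (80/440)×12.2 + (60/440)×39.6 + (120/440)×7.5 = 26.8864%
Post-stratified estimate weights by population shares:
  0.11×42.1 + 0.31×12.2 + 0.38×39.6 + 0.2×7.5 = 24.961%
Difference = 24.961 − 26.8864 = -1.9254 pp.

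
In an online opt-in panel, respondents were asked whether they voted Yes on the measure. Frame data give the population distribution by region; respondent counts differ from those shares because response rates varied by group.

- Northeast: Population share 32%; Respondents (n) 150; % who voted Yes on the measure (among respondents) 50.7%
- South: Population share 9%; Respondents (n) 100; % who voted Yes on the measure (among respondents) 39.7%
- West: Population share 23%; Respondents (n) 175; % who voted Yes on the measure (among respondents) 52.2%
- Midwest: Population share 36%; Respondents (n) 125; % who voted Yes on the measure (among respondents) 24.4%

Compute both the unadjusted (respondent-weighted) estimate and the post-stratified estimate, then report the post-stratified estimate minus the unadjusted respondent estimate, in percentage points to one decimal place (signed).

Unadjusted (pooled respondent) estimate weights by respondent counts:
  (150/550)×50.7 + (100/550)×39.7 + (175/550)×52.2 + (125/550)×24.4 = 43.2%
Reweighting by population region shares:
  0.32×50.7 + 0.09×39.7 + 0.23×52.2 + 0.36×24.4 = 40.587%
Difference = 40.587 − 43.2 = -2.613 pp.

-2.6 percentage points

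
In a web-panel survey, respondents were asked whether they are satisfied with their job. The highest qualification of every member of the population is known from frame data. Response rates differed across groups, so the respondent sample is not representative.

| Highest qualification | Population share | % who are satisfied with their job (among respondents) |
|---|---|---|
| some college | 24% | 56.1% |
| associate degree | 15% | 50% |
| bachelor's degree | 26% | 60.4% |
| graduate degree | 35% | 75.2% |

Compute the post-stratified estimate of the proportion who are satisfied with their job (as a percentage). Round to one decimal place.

Post-stratification weights by population share, not respondent share:
  some college: 0.24 × 56.1 = 13.464
  associate degree: 0.15 × 50 = 7.5
  bachelor's degree: 0.26 × 60.4 = 15.704
  graduate degree: 0.35 × 75.2 = 26.32
Post-stratified estimate = 62.988 → 63.0%.

63.0%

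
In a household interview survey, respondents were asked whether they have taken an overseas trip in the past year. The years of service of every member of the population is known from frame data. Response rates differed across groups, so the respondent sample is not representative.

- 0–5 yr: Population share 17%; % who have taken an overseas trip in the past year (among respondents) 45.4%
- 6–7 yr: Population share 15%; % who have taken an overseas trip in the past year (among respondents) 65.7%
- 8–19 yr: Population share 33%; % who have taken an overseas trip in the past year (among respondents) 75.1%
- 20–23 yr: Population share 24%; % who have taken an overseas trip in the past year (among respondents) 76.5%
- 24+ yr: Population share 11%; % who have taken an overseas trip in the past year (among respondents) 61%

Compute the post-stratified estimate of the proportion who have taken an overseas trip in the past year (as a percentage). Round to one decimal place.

67.4%

Each cell contributes population-share × respondent value:
  0–5 yr: 0.17 × 45.4 = 7.718
  6–7 yr: 0.15 × 65.7 = 9.855
  8–19 yr: 0.33 × 75.1 = 24.783
  20–23 yr: 0.24 × 76.5 = 18.36
  24+ yr: 0.11 × 61 = 6.71
Post-stratified estimate = 67.426 → 67.4%.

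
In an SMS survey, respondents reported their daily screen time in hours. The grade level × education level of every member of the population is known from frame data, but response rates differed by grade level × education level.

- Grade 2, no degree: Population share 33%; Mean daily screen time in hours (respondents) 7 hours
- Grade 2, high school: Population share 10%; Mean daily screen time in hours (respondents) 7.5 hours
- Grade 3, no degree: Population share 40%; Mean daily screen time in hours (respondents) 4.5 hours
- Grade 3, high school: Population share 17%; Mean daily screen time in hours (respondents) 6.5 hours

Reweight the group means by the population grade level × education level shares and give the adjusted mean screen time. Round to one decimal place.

Weight each group's respondent value by its population share:
  Grade 2, no degree: 0.33 × 7 = 2.31
  Grade 2, high school: 0.1 × 7.5 = 0.75
  Grade 3, no degree: 0.4 × 4.5 = 1.8
  Grade 3, high school: 0.17 × 6.5 = 1.105
Post-stratified estimate = 5.965 → 6.0.

6.0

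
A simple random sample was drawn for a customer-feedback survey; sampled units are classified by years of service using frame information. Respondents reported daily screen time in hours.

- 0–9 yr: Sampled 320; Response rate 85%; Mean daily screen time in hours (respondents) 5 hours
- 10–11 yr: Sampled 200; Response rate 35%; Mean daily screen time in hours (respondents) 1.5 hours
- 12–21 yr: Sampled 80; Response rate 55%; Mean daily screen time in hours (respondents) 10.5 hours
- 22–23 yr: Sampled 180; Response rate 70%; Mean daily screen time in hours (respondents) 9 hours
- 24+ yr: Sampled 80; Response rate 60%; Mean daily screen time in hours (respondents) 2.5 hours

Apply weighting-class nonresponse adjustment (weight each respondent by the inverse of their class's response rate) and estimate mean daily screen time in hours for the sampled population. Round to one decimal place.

5.3

Each respondent's weight = sampled/responded in their class; summing within a class gives n_sampled, so:
  0–9 yr: 320 × 5 = 1600
  10–11 yr: 200 × 1.5 = 300
  12–21 yr: 80 × 10.5 = 840
  22–23 yr: 180 × 9 = 1620
  24+ yr: 80 × 2.5 = 200
Adjusted estimate = 4560 / 860 = 5.30233 → 5.3.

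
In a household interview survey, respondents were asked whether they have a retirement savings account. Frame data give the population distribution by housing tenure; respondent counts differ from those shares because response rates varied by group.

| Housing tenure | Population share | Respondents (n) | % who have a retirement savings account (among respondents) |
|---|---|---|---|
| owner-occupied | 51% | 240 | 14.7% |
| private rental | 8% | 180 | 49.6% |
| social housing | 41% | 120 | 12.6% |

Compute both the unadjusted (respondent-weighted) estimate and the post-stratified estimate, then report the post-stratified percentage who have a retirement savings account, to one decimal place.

16.6%

Unadjusted (pooled respondent) estimate weights by respondent counts:
  (240/540)×14.7 + (180/540)×49.6 + (120/540)×12.6 = 25.8667%
Post-stratified estimate weights by population shares:
  0.51×14.7 + 0.08×49.6 + 0.41×12.6 = 16.631%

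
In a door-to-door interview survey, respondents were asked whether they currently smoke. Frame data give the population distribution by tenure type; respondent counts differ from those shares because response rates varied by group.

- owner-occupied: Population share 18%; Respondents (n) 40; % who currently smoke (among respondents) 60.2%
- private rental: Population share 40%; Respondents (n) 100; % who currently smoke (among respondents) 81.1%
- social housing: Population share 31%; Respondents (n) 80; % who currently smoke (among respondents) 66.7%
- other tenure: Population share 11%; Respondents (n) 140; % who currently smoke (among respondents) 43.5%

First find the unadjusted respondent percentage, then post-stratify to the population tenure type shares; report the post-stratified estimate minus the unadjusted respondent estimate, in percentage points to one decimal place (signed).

Unadjusted (pooled respondent) estimate weights by respondent counts:
  (40/360)×60.2 + (100/360)×81.1 + (80/360)×66.7 + (140/360)×43.5 = 60.9556%
Reweighting by population tenure type shares:
  0.18×60.2 + 0.4×81.1 + 0.31×66.7 + 0.11×43.5 = 68.738%
Difference = 68.738 − 60.9556 = 7.7824 pp.

+7.8 percentage points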